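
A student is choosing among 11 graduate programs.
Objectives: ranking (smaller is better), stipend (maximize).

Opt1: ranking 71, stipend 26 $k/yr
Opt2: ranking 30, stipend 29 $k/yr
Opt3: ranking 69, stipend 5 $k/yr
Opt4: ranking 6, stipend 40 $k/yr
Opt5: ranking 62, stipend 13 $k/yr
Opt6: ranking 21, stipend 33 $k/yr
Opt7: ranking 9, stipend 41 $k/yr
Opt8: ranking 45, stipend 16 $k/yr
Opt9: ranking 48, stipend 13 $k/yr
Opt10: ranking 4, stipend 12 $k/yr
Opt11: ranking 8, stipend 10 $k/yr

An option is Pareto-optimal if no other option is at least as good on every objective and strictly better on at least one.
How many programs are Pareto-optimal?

Opt1: dominated by Opt2 (ranking 30≤71, stipend 29≥26).
Opt2: dominated by Opt4 (ranking 6≤30, stipend 40≥29).
Opt3: dominated by Opt2 (ranking 30≤69, stipend 29≥5).
Opt4: not dominated.
Opt5: dominated by Opt2 (ranking 30≤62, stipend 29≥13).
Opt6: dominated by Opt4 (ranking 6≤21, stipend 40≥33).
Opt7: not dominated (best stipend).
Opt8: dominated by Opt2 (ranking 30≤45, stipend 29≥16).
Opt9: dominated by Opt2 (ranking 30≤48, stipend 29≥13).
Opt10: not dominated (best ranking).
Opt11: dominated by Opt4 (ranking 6≤8, stipend 40≥10).
Pareto-optimal: Opt4, Opt7, Opt10 → 3.

3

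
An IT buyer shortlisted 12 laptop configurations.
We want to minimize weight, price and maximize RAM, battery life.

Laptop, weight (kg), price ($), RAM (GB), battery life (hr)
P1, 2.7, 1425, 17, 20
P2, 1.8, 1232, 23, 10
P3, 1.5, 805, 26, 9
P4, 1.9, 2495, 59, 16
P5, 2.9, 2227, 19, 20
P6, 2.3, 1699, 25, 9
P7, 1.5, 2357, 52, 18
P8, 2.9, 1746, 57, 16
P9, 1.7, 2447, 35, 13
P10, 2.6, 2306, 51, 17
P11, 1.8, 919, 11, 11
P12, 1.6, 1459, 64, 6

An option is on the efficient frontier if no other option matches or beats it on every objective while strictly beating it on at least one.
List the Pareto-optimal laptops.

P1: not dominated.
P2: not dominated.
P3: not dominated (best price).
P4: not dominated.
P5: not dominated.
P6: dominated by P3 (weight 1.5≤2.3, price 805≤1699, RAM 26≥25, battery life 9≥9).
P7: not dominated.
P8: not dominated.
P9: dominated by P7 (weight 1.5≤1.7, price 2357≤2447, RAM 52≥35, battery life 18≥13).
P10: not dominated.
P11: not dominated.
P12: not dominated (best RAM).

P1, P2, P3, P4, P5, P7, P8, P10, P11, P12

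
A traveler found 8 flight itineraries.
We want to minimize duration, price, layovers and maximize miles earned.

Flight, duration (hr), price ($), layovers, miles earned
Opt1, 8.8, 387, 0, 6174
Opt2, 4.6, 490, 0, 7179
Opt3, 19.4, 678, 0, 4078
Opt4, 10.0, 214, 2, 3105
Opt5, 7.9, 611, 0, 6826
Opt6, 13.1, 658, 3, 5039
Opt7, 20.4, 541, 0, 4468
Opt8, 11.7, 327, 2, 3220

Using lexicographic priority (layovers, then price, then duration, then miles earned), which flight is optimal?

First minimize layovers: best is 0, kept {Opt1, Opt2, Opt3, Opt5, Opt7}.
Then minimize price: best is 387, kept {Opt1}.

Opt1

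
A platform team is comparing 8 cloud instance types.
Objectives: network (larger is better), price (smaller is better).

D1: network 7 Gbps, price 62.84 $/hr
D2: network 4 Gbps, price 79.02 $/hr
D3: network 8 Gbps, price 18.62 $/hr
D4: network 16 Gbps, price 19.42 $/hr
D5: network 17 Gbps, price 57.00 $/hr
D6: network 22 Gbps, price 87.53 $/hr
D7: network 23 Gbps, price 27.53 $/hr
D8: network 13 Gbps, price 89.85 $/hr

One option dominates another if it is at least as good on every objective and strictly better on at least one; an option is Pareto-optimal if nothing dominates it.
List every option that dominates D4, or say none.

none

D1: worse on network (7 vs 16).
D2: worse on network (4 vs 16).
D3: worse on network (8 vs 16).
D5: worse on price (57.00 vs 19.42).
D6: worse on price (87.53 vs 19.42).
D7: worse on price (27.53 vs 19.42).
D8: worse on network (13 vs 16).
No option dominates D4.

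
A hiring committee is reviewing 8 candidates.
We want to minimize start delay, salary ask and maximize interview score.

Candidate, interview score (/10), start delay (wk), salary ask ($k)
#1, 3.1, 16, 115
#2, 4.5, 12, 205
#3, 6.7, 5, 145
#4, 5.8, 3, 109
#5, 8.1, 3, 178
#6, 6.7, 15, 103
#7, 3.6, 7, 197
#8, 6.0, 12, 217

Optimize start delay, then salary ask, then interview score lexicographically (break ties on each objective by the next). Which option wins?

First minimize start delay: best is 3, kept {#4, #5}.
Then minimize salary ask: best is 109, kept {#4}.

#4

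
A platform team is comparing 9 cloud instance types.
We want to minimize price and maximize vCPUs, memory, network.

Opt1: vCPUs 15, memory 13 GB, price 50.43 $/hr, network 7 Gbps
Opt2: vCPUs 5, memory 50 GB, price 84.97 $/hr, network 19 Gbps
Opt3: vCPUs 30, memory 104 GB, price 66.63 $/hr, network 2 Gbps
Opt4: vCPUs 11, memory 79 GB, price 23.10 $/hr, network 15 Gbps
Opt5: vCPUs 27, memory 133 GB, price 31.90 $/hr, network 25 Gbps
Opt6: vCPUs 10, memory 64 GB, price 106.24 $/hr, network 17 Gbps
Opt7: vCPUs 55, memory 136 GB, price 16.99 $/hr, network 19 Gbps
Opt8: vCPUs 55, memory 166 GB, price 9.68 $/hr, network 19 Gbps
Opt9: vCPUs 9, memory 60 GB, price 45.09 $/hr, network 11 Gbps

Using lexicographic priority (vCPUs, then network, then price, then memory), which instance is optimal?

First maximize vCPUs: best is 55, kept {Opt7, Opt8}.
Then maximize network: best is 19, kept {Opt7, Opt8}.
Then minimize price: best is 9.68, kept {Opt8}.

Opt8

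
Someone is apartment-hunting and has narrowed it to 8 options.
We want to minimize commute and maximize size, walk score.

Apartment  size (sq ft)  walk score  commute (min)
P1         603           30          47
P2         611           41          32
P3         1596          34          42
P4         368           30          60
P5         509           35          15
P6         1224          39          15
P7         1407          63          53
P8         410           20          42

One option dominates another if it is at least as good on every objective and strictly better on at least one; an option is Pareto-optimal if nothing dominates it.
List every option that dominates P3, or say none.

P1: worse on size (603 vs 1596).
P2: worse on size (611 vs 1596).
P4: worse on size (368 vs 1596).
P5: worse on size (509 vs 1596).
P6: worse on size (1224 vs 1596).
P7: worse on size (1407 vs 1596).
P8: worse on size (410 vs 1596).
No option dominates P3.

none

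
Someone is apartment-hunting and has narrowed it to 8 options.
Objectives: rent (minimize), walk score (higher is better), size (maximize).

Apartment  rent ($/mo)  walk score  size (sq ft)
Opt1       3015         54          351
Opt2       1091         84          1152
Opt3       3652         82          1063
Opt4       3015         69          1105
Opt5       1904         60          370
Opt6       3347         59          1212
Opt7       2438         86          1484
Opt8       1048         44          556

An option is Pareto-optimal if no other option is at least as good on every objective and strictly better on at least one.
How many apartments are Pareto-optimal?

Opt1: dominated by Opt2 (rent 1091≤3015, walk score 84≥54, size 1152≥351).
Opt2: not dominated.
Opt3: dominated by Opt2 (rent 1091≤3652, walk score 84≥82, size 1152≥1063).
Opt4: dominated by Opt2 (rent 1091≤3015, walk score 84≥69, size 1152≥1105).
Opt5: dominated by Opt2 (rent 1091≤1904, walk score 84≥60, size 1152≥370).
Opt6: dominated by Opt7 (rent 2438≤3347, walk score 86≥59, size 1484≥1212).
Opt7: not dominated (best walk score).
Opt8: not dominated (best rent).
Pareto-optimal: Opt2, Opt7, Opt8 → 3.

3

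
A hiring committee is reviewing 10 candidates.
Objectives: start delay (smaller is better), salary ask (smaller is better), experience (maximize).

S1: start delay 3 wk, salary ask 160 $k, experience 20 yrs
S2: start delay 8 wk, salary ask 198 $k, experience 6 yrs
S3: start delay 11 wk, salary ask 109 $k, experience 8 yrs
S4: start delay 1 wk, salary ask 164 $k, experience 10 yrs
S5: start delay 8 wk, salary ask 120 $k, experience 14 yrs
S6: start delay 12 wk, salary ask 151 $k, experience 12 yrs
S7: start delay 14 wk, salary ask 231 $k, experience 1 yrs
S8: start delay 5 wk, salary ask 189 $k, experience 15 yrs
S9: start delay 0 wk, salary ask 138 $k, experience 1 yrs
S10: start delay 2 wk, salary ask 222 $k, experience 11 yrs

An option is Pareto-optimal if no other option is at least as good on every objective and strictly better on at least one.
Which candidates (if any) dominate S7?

S1, S2, S3, S4, S5, S6, S8, S9, S10

S1: start delay 3≤14, salary ask 160≤231, experience 20≥1 — dominates S7.
S2: start delay 8≤14, salary ask 198≤231, experience 6≥1 — dominates S7.
S3: start delay 11≤14, salary ask 109≤231, experience 8≥1 — dominates S7.
S4: start delay 1≤14, salary ask 164≤231, experience 10≥1 — dominates S7.
S5: start delay 8≤14, salary ask 120≤231, experience 14≥1 — dominates S7.
S6: start delay 12≤14, salary ask 151≤231, experience 12≥1 — dominates S7.
S8: start delay 5≤14, salary ask 189≤231, experience 15≥1 — dominates S7.
S9: start delay 0≤14, salary ask 138≤231, experience 1≥1 — dominates S7.
S10: start delay 2≤14, salary ask 222≤231, experience 11≥1 — dominates S7.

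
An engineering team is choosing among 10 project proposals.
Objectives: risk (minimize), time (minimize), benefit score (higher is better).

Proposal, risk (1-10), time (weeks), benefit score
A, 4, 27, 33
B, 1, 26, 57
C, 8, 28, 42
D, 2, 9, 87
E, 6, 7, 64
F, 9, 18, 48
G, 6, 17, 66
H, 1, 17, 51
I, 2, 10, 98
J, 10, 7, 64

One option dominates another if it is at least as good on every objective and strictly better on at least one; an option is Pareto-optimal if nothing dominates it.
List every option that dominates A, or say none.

B, D, H, I

B: risk 1≤4, time 26≤27, benefit score 57≥33 — dominates A.
D: risk 2≤4, time 9≤27, benefit score 87≥33 — dominates A.
H: risk 1≤4, time 17≤27, benefit score 51≥33 — dominates A.
I: risk 2≤4, time 10≤27, benefit score 98≥33 — dominates A.
Others (C, E, F, G, J) are each worse than A on at least one objective.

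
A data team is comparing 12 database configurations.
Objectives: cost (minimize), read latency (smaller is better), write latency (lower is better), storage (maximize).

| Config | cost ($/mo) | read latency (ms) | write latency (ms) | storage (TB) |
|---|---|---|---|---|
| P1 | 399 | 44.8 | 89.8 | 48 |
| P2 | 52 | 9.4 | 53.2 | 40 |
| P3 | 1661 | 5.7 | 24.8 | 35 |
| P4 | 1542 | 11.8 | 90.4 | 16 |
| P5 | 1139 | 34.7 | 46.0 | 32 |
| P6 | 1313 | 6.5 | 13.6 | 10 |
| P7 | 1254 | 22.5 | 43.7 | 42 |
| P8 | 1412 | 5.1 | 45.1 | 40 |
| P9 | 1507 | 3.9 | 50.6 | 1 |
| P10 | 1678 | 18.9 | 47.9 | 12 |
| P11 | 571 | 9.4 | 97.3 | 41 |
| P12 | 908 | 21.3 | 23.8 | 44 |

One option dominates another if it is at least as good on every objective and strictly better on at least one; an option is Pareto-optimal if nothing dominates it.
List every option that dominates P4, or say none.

P2: cost 52≤1542, read latency 9.4≤11.8, write latency 53.2≤90.4, storage 40≥16 — dominates P4.
P8: cost 1412≤1542, read latency 5.1≤11.8, write latency 45.1≤90.4, storage 40≥16 — dominates P4.
Others (P1, P3, P5, P6, P7, P9, P10, P11, P12) are each worse than P4 on at least one objective.

P2, P8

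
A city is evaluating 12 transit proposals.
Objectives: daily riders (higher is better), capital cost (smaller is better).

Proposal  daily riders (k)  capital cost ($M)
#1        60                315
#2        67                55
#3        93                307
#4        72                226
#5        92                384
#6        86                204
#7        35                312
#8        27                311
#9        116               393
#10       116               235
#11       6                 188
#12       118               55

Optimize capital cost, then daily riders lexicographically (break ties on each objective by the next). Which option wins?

First minimize capital cost: best is 55, kept {#2, #12}.
Then maximize daily riders: best is 118, kept {#12}.

#12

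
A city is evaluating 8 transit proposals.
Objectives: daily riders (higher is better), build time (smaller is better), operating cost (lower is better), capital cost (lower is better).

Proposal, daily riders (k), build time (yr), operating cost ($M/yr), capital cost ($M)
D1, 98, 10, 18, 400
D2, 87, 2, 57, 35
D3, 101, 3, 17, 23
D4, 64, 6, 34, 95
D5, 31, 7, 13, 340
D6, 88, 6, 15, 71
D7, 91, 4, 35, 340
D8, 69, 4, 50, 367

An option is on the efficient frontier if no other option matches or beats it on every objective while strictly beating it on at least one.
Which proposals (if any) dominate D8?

D3, D7

D3: daily riders 101≥69, build time 3≤4, operating cost 17≤50, capital cost 23≤367 — dominates D8.
D7: daily riders 91≥69, build time 4≤4, operating cost 35≤50, capital cost 340≤367 — dominates D8.
Others (D1, D2, D4, D5, D6) are each worse than D8 on at least one objective.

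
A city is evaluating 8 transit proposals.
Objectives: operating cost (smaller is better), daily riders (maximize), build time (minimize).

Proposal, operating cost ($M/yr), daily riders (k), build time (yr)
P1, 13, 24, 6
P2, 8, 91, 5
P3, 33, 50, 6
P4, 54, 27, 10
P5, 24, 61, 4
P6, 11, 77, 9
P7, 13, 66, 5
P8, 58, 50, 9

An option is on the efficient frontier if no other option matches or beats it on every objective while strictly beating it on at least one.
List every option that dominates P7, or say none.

P2

P2: operating cost 8≤13, daily riders 91≥66, build time 5≤5 — dominates P7.
Others (P1, P3, P4, P5, P6, P8) are each worse than P7 on at least one objective.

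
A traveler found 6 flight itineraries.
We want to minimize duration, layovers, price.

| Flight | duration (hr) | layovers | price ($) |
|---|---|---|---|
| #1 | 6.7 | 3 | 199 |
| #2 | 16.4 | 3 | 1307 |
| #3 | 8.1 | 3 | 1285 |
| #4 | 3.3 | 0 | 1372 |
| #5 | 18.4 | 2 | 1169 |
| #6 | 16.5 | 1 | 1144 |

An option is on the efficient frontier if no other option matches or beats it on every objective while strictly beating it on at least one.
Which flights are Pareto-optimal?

#1, #4, #6

#1: not dominated (best price).
#2: dominated by #1 (duration 6.7≤16.4, layovers 3≤3, price 199≤1307).
#3: dominated by #1 (duration 6.7≤8.1, layovers 3≤3, price 199≤1285).
#4: not dominated (best duration).
#5: dominated by #6 (duration 16.5≤18.4, layovers 1≤2, price 1144≤1169).
#6: not dominated.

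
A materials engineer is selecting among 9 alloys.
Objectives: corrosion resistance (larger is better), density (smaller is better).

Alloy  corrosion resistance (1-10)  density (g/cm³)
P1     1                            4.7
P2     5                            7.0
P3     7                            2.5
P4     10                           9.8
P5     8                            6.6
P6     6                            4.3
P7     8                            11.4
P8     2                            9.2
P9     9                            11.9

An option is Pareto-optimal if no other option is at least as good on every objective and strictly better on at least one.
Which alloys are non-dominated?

P3, P4, P5

P1: dominated by P3 (corrosion resistance 7≥1, density 2.5≤4.7).
P2: dominated by P3 (corrosion resistance 7≥5, density 2.5≤7.0).
P3: not dominated (best density).
P4: not dominated (best corrosion resistance).
P5: not dominated.
P6: dominated by P3 (corrosion resistance 7≥6, density 2.5≤4.3).
P7: dominated by P4 (corrosion resistance 10≥8, density 9.8≤11.4).
P8: dominated by P2 (corrosion resistance 5≥2, density 7.0≤9.2).
P9: dominated by P4 (corrosion resistance 10≥9, density 9.8≤11.9).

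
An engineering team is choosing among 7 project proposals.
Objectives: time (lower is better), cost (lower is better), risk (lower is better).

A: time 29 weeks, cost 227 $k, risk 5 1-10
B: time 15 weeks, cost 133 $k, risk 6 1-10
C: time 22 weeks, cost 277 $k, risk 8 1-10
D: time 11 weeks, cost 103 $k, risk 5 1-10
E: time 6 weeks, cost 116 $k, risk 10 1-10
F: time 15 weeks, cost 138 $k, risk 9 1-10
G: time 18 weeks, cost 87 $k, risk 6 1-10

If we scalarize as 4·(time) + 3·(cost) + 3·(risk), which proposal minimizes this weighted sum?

A: 4·29 + 3·227 + 3·5 = 812
B: 4·15 + 3·133 + 3·6 = 477
C: 4·22 + 3·277 + 3·8 = 943
D: 4·11 + 3·103 + 3·5 = 368
E: 4·6 + 3·116 + 3·10 = 402
F: 4·15 + 3·138 + 3·9 = 501
G: 4·18 + 3·87 + 3·6 = 351
Lowest: G at 351.

G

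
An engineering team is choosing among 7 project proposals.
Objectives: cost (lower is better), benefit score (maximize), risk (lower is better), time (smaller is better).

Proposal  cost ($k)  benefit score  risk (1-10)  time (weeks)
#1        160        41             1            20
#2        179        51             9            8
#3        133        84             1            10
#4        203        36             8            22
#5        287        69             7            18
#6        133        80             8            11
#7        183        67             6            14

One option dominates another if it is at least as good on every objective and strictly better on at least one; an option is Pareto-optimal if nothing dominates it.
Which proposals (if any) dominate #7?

#3: cost 133≤183, benefit score 84≥67, risk 1≤6, time 10≤14 — dominates #7.
Others (#1, #2, #4, #5, #6) are each worse than #7 on at least one objective.

#3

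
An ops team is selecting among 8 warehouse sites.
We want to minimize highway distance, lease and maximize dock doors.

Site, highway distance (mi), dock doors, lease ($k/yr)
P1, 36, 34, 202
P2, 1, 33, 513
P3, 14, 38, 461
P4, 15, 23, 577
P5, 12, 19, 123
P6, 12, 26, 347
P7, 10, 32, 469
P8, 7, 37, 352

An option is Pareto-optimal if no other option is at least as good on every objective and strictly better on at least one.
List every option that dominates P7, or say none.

P8

P8: highway distance 7≤10, dock doors 37≥32, lease 352≤469 — dominates P7.
Others (P1, P2, P3, P4, P5, P6) are each worse than P7 on at least one objective.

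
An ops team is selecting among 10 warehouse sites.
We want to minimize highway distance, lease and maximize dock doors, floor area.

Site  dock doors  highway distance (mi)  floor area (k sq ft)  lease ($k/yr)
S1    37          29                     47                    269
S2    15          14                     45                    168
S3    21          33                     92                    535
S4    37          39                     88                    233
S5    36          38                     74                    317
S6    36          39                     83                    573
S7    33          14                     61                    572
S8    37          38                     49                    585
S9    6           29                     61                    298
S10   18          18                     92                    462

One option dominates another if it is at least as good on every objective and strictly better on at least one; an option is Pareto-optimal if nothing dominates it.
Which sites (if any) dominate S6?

S4: dock doors 37≥36, highway distance 39≤39, floor area 88≥83, lease 233≤573 — dominates S6.
Others (S1, S2, S3, S5, S7, S8, S9, S10) are each worse than S6 on at least one objective.

S4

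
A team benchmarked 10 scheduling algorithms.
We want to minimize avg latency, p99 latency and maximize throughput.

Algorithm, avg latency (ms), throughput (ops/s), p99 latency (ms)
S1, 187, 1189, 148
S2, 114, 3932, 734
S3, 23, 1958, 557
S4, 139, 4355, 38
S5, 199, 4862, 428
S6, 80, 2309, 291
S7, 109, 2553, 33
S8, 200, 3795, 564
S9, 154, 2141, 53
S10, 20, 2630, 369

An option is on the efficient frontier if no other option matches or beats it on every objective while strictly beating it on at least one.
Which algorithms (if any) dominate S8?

S4: avg latency 139≤200, throughput 4355≥3795, p99 latency 38≤564 — dominates S8.
S5: avg latency 199≤200, throughput 4862≥3795, p99 latency 428≤564 — dominates S8.
Others (S1, S2, S3, S6, S7, S9, S10) are each worse than S8 on at least one objective.

S4, S5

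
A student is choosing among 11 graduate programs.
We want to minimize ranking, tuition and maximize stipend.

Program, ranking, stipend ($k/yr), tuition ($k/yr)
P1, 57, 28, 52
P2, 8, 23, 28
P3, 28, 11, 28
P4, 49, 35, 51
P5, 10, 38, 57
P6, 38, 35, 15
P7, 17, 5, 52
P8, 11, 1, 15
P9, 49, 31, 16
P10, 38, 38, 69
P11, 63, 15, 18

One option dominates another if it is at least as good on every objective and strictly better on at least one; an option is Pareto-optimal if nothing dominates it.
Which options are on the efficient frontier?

P2, P5, P6, P8

P1: dominated by P4 (ranking 49≤57, stipend 35≥28, tuition 51≤52).
P2: not dominated (best ranking).
P3: dominated by P2 (ranking 8≤28, stipend 23≥11, tuition 28≤28).
P4: dominated by P6 (ranking 38≤49, stipend 35≥35, tuition 15≤51).
P5: not dominated.
P6: not dominated.
P7: dominated by P2 (ranking 8≤17, stipend 23≥5, tuition 28≤52).
P8: not dominated.
P9: dominated by P6 (ranking 38≤49, stipend 35≥31, tuition 15≤16).
P10: dominated by P5 (ranking 10≤38, stipend 38≥38, tuition 57≤69).
P11: dominated by P6 (ranking 38≤63, stipend 35≥15, tuition 15≤18).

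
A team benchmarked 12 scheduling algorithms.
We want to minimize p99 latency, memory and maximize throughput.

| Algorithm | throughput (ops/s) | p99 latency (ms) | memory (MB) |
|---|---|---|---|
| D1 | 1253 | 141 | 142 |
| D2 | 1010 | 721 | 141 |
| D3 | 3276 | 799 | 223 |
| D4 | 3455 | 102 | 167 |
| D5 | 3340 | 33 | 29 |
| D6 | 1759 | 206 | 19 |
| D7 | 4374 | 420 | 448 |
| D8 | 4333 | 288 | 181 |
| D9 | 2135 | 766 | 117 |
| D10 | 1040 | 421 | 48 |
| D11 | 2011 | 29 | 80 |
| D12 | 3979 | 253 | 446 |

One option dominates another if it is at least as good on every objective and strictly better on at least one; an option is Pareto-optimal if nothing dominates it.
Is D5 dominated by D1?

D1 vs D5: D1 is worse on throughput (1253 vs 3340), so it does not dominate D5.

No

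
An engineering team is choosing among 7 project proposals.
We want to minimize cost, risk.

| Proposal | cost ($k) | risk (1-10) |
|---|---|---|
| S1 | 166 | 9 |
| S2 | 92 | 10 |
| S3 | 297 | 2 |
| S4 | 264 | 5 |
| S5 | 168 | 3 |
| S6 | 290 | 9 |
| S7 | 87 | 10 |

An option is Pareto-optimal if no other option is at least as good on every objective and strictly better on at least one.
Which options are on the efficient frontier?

S1, S3, S5, S7

S1: not dominated.
S2: dominated by S7 (cost 87≤92, risk 10≤10).
S3: not dominated (best risk).
S4: dominated by S5 (cost 168≤264, risk 3≤5).
S5: not dominated.
S6: dominated by S1 (cost 166≤290, risk 9≤9).
S7: not dominated (best cost).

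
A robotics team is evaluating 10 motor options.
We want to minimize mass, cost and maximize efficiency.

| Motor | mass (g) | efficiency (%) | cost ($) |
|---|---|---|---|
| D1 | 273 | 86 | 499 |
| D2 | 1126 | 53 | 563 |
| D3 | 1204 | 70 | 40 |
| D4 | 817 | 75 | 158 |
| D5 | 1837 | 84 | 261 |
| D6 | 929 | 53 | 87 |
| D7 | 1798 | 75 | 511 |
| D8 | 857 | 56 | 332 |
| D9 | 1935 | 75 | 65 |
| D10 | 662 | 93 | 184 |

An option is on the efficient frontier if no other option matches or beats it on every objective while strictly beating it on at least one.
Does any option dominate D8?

Yes

D4 vs D8: mass 817≤857, efficiency 75≥56, cost 158≤332 — D4 is at least as good on every objective and strictly better on at least one, so D4 dominates D8.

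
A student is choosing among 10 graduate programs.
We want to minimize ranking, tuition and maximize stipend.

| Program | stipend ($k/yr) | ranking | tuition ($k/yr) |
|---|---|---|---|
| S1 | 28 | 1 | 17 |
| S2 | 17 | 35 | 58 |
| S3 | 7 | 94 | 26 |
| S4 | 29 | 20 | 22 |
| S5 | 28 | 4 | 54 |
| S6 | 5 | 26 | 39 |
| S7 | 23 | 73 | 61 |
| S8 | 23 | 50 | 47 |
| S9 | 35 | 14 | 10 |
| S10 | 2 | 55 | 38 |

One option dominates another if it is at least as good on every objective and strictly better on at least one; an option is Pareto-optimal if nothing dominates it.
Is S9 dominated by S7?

S7 vs S9: S7 is worse on stipend (23 vs 35), so it does not dominate S9.

No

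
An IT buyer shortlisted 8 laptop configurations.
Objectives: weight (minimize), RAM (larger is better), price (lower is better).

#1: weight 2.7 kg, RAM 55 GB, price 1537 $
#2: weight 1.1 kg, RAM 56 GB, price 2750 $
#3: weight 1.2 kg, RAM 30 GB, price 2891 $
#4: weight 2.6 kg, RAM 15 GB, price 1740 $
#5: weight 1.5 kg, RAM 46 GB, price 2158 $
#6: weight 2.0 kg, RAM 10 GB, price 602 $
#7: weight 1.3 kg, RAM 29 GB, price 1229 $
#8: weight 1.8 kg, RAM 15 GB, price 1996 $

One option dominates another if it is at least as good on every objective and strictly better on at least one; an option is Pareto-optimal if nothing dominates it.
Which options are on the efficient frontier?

#1: not dominated.
#2: not dominated (best weight).
#3: dominated by #2 (weight 1.1≤1.2, RAM 56≥30, price 2750≤2891).
#4: dominated by #7 (weight 1.3≤2.6, RAM 29≥15, price 1229≤1740).
#5: not dominated.
#6: not dominated (best price).
#7: not dominated.
#8: dominated by #7 (weight 1.3≤1.8, RAM 29≥15, price 1229≤1996).

#1, #2, #5, #6, #7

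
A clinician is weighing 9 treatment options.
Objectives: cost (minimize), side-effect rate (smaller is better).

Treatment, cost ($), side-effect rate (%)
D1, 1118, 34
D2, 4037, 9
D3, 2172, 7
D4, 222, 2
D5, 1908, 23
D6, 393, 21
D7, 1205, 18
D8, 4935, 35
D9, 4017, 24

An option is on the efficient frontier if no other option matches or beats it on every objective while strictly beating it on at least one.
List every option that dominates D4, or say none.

D1: worse on cost (1118 vs 222).
D2: worse on cost (4037 vs 222).
D3: worse on cost (2172 vs 222).
D5: worse on cost (1908 vs 222).
D6: worse on cost (393 vs 222).
D7: worse on cost (1205 vs 222).
D8: worse on cost (4935 vs 222).
D9: worse on cost (4017 vs 222).
No option dominates D4.

none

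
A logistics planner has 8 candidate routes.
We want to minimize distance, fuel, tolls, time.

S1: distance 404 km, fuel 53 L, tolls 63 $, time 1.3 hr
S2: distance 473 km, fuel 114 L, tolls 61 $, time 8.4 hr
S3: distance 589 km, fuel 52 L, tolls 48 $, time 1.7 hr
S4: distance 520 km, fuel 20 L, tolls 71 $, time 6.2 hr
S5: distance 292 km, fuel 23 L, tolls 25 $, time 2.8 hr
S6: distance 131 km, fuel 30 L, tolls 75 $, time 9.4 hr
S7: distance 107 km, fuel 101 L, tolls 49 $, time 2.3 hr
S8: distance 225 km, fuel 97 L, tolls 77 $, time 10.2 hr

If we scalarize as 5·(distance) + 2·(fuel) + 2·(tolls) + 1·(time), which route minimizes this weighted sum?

S1: 5·404 + 2·53 + 2·63 + 1·1.3 = 2253.3
S2: 5·473 + 2·114 + 2·61 + 1·8.4 = 2723.4
S3: 5·589 + 2·52 + 2·48 + 1·1.7 = 3146.7
S4: 5·520 + 2·20 + 2·71 + 1·6.2 = 2788.2
S5: 5·292 + 2·23 + 2·25 + 1·2.8 = 1558.8
S6: 5·131 + 2·30 + 2·75 + 1·9.4 = 874.4
S7: 5·107 + 2·101 + 2·49 + 1·2.3 = 837.3
S8: 5·225 + 2·97 + 2·77 + 1·10.2 = 1483.2
Lowest: S7 at 837.3.

S7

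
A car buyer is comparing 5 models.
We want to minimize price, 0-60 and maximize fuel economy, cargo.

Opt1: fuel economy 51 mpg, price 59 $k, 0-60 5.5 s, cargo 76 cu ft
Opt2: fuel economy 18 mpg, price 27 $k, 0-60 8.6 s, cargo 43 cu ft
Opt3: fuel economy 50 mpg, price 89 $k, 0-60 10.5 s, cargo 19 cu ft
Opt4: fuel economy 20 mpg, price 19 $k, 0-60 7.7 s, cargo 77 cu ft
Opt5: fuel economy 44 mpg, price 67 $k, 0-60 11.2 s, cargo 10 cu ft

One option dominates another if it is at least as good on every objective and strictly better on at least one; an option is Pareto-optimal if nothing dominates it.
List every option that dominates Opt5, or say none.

Opt1: fuel economy 51≥44, price 59≤67, 0-60 5.5≤11.2, cargo 76≥10 — dominates Opt5.
Others (Opt2, Opt3, Opt4) are each worse than Opt5 on at least one objective.

Opt1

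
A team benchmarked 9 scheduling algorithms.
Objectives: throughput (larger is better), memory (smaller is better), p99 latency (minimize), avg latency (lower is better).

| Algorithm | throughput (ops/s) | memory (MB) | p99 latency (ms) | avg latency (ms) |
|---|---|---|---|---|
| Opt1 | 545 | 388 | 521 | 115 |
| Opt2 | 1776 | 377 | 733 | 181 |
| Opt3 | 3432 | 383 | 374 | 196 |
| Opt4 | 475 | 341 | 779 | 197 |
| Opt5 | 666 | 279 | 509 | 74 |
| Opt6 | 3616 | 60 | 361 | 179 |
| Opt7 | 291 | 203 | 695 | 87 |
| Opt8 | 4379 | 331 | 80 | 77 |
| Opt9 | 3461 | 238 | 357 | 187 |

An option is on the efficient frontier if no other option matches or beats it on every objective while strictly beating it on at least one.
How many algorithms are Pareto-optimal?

Opt1: dominated by Opt5 (throughput 666≥545, memory 279≤388, p99 latency 509≤521, avg latency 74≤115).
Opt2: dominated by Opt6 (throughput 3616≥1776, memory 60≤377, p99 latency 361≤733, avg latency 179≤181).
Opt3: dominated by Opt6 (throughput 3616≥3432, memory 60≤383, p99 latency 361≤374, avg latency 179≤196).
Opt4: dominated by Opt5 (throughput 666≥475, memory 279≤341, p99 latency 509≤779, avg latency 74≤197).
Opt5: not dominated (best avg latency).
Opt6: not dominated (best memory).
Opt7: not dominated.
Opt8: not dominated (best throughput).
Opt9: not dominated.
Pareto-optimal: Opt5, Opt6, Opt7, Opt8, Opt9 → 5.

5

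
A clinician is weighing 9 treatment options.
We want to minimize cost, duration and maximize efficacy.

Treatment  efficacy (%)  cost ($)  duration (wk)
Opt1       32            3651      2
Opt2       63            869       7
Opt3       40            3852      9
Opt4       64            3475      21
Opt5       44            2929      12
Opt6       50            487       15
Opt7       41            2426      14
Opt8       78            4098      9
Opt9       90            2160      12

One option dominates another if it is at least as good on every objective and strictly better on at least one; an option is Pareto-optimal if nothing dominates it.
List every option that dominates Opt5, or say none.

Opt2: efficacy 63≥44, cost 869≤2929, duration 7≤12 — dominates Opt5.
Opt9: efficacy 90≥44, cost 2160≤2929, duration 12≤12 — dominates Opt5.
Others (Opt1, Opt3, Opt4, Opt6, Opt7, Opt8) are each worse than Opt5 on at least one objective.

Opt2, Opt9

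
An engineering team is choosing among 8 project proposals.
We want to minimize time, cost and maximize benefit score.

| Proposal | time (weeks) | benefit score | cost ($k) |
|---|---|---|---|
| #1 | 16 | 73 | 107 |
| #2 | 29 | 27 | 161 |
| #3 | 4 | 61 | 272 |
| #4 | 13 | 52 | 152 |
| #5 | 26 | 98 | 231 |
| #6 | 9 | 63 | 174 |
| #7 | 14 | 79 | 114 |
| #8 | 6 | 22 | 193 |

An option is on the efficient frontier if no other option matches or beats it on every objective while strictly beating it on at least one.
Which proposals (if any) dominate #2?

#1, #4, #7

#1: time 16≤29, benefit score 73≥27, cost 107≤161 — dominates #2.
#4: time 13≤29, benefit score 52≥27, cost 152≤161 — dominates #2.
#7: time 14≤29, benefit score 79≥27, cost 114≤161 — dominates #2.
Others (#3, #5, #6, #8) are each worse than #2 on at least one objective.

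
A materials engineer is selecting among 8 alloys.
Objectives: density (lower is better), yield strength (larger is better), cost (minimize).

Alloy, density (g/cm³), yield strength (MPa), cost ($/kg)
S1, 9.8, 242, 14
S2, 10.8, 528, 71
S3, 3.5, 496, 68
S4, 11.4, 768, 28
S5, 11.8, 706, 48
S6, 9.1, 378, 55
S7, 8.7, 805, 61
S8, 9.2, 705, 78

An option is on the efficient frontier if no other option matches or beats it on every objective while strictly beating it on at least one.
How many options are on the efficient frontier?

S1: not dominated (best cost).
S2: dominated by S7 (density 8.7≤10.8, yield strength 805≥528, cost 61≤71).
S3: not dominated (best density).
S4: not dominated.
S5: dominated by S4 (density 11.4≤11.8, yield strength 768≥706, cost 28≤48).
S6: not dominated.
S7: not dominated (best yield strength).
S8: dominated by S7 (density 8.7≤9.2, yield strength 805≥705, cost 61≤78).
Pareto-optimal: S1, S3, S4, S6, S7 → 5.

5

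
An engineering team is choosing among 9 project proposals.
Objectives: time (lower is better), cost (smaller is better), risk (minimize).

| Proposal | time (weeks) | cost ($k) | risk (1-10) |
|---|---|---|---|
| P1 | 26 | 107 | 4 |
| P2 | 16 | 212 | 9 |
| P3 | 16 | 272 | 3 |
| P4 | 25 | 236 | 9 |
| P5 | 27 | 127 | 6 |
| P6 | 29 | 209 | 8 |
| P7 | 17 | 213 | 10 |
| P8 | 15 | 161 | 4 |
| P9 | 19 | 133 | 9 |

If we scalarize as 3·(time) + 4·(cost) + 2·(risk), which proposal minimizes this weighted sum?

P1: 3·26 + 4·107 + 2·4 = 514
P2: 3·16 + 4·212 + 2·9 = 914
P3: 3·16 + 4·272 + 2·3 = 1142
P4: 3·25 + 4·236 + 2·9 = 1037
P5: 3·27 + 4·127 + 2·6 = 601
P6: 3·29 + 4·209 + 2·8 = 939
P7: 3·17 + 4·213 + 2·10 = 923
P8: 3·15 + 4·161 + 2·4 = 697
P9: 3·19 + 4·133 + 2·9 = 607
Lowest: P1 at 514.

P1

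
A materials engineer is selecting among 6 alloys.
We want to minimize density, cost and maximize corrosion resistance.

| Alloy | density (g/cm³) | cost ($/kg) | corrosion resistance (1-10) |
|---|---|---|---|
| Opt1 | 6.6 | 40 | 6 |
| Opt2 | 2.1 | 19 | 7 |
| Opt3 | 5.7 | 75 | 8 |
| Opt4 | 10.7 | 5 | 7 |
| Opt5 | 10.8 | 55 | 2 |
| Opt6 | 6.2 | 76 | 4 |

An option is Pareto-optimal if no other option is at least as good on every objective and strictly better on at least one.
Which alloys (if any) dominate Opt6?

Opt2: density 2.1≤6.2, cost 19≤76, corrosion resistance 7≥4 — dominates Opt6.
Opt3: density 5.7≤6.2, cost 75≤76, corrosion resistance 8≥4 — dominates Opt6.
Others (Opt1, Opt4, Opt5) are each worse than Opt6 on at least one objective.

Opt2, Opt3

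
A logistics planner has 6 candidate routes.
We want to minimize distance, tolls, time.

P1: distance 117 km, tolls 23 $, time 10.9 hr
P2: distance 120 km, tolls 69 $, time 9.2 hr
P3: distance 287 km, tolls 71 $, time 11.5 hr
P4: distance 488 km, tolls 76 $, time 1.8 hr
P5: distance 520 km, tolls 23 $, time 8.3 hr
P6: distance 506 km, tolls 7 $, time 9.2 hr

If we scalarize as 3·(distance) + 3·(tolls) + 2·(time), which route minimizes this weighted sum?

P1: 3·117 + 3·23 + 2·10.9 = 441.8
P2: 3·120 + 3·69 + 2·9.2 = 585.4
P3: 3·287 + 3·71 + 2·11.5 = 1097.0
P4: 3·488 + 3·76 + 2·1.8 = 1695.6
P5: 3·520 + 3·23 + 2·8.3 = 1645.6
P6: 3·506 + 3·7 + 2·9.2 = 1557.4
Lowest: P1 at 441.8.

P1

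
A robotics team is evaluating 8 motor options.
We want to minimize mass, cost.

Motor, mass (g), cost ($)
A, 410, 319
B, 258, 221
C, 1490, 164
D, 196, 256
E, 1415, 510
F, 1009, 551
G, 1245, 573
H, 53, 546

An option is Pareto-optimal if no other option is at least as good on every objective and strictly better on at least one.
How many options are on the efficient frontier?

4

A: dominated by B (mass 258≤410, cost 221≤319).
B: not dominated.
C: not dominated (best cost).
D: not dominated.
E: dominated by A (mass 410≤1415, cost 319≤510).
F: dominated by A (mass 410≤1009, cost 319≤551).
G: dominated by A (mass 410≤1245, cost 319≤573).
H: not dominated (best mass).
Pareto-optimal: B, C, D, H → 4.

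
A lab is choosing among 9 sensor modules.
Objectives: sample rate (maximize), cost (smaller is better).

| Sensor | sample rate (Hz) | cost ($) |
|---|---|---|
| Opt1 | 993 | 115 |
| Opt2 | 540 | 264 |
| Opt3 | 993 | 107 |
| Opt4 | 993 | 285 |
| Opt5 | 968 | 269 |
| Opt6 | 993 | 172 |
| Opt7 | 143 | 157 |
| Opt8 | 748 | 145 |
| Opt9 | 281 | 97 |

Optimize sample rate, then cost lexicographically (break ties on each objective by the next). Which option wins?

First maximize sample rate: best is 993, kept {Opt1, Opt3, Opt4, Opt6}.
Then minimize cost: best is 107, kept {Opt3}.

Opt3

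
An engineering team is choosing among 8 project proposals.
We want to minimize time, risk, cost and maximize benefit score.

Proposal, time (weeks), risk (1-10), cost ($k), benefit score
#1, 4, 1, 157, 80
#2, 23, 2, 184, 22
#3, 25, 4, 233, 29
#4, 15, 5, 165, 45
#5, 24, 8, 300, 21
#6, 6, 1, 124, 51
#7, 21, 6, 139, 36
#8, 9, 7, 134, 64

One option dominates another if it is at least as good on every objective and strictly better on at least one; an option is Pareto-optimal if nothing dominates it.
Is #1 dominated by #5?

No

#5 vs #1: #5 is worse on time (24 vs 4), so it does not dominate #1.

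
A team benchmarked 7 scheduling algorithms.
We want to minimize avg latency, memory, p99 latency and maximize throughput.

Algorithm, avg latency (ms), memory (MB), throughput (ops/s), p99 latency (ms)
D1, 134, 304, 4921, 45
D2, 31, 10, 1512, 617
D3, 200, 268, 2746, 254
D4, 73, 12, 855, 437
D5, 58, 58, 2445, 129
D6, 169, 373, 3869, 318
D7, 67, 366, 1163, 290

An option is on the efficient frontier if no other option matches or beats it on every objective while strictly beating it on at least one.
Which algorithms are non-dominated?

D1, D2, D3, D4, D5

D1: not dominated (best throughput).
D2: not dominated (best avg latency).
D3: not dominated.
D4: not dominated.
D5: not dominated.
D6: dominated by D1 (avg latency 134≤169, memory 304≤373, throughput 4921≥3869, p99 latency 45≤318).
D7: dominated by D5 (avg latency 58≤67, memory 58≤366, throughput 2445≥1163, p99 latency 129≤290).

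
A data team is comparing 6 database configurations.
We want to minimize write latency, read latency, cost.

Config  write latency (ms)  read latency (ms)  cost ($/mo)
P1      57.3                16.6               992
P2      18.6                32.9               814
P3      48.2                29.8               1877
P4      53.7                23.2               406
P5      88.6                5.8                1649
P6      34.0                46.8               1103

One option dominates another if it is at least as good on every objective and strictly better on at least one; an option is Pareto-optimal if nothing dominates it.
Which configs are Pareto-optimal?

P1, P2, P3, P4, P5

P1: not dominated.
P2: not dominated (best write latency).
P3: not dominated.
P4: not dominated (best cost).
P5: not dominated (best read latency).
P6: dominated by P2 (write latency 18.6≤34.0, read latency 32.9≤46.8, cost 814≤1103).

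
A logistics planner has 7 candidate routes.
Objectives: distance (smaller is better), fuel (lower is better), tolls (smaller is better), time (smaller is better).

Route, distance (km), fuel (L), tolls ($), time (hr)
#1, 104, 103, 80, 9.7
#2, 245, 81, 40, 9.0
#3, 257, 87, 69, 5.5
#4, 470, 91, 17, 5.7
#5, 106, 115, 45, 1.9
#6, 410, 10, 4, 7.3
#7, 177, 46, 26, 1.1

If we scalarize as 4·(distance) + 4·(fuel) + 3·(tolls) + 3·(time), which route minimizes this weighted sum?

#1: 4·104 + 4·103 + 3·80 + 3·9.7 = 1097.1
#2: 4·245 + 4·81 + 3·40 + 3·9.0 = 1451.0
#3: 4·257 + 4·87 + 3·69 + 3·5.5 = 1599.5
#4: 4·470 + 4·91 + 3·17 + 3·5.7 = 2312.1
#5: 4·106 + 4·115 + 3·45 + 3·1.9 = 1024.7
#6: 4·410 + 4·10 + 3·4 + 3·7.3 = 1713.9
#7: 4·177 + 4·46 + 3·26 + 3·1.1 = 973.3
Lowest: #7 at 973.3.

#7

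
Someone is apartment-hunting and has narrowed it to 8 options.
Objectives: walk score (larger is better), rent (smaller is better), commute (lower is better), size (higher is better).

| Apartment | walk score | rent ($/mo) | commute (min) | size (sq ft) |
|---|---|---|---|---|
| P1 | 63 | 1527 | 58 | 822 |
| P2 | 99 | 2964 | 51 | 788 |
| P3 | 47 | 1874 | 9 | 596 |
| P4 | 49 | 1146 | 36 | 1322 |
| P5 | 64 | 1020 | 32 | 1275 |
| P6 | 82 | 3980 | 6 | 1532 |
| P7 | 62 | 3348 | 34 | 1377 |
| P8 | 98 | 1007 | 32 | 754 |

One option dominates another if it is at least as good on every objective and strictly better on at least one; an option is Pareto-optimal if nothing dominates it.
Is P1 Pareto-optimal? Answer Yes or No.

No

P5 vs P1: walk score 64≥63, rent 1020≤1527, commute 32≤58, size 1275≥822 — P5 is at least as good on every objective and strictly better on at least one, so P5 dominates P1.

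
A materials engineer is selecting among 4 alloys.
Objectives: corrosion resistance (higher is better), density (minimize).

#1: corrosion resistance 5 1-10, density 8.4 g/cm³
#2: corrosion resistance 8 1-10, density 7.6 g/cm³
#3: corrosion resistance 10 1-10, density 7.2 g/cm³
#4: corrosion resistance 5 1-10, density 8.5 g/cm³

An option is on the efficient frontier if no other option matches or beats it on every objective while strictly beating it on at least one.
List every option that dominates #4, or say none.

#1, #2, #3

#1: corrosion resistance 5≥5, density 8.4≤8.5 — dominates #4.
#2: corrosion resistance 8≥5, density 7.6≤8.5 — dominates #4.
#3: corrosion resistance 10≥5, density 7.2≤8.5 — dominates #4.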